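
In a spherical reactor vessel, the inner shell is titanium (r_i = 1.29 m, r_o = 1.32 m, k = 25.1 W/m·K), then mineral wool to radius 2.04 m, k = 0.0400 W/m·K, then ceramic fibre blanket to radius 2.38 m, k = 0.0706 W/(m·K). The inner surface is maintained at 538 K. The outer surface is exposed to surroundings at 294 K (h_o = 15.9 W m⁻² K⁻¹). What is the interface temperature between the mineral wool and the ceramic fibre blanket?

T = 325.8 K

Treat each layer as a resistance in series:
  R_titanium = (1/1.29 − 1/1.32)/(4πk) = 0.01762/(4π·25.1) = 5.586×10^-5 K/W
  R_mineral wool = (1/1.32 − 1/2.04)/(4πk) = 0.2674/(4π·0.0400) = 0.5319 K/W
  R_ceramic fibre blanket = (1/2.04 − 1/2.38)/(4πk) = 0.07003/(4π·0.0706) = 0.07893 K/W
  R_conv,out = 1/(4πr²h) = 1/(4π·2.38²·15.9) = 8.836×10^-4 K/W
ΣR = 5.586×10^-5 + 0.5319 + 0.07893 + 8.836×10^-4 = 0.6118 K/W
Q = ΔT/ΣR = (538 K − 294 K)/0.6118 = 398.8 W
From the inner boundary to the mineral wool/ceramic fibre blanket interface, ΣR_partial = 0.5320 K/W.
T_interface = T_in − Q·ΣR_partial = 538 K − (398.8)(0.5320) = 325.8 K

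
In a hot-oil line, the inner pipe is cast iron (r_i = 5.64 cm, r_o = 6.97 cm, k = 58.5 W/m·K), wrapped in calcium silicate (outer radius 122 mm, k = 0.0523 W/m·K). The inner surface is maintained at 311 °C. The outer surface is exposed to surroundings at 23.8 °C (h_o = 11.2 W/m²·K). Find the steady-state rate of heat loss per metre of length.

Q' = 158 W/m

Treat each layer as a resistance in series:
  R'_cast iron = ln(0.0697/0.0564)/(2πk) = 0.2117/(2π·58.5) = 5.760×10^-4 m·K/W
  R'_calcium silicate = ln(0.122/0.0697)/(2πk) = 0.5598/(2π·0.0523) = 1.704 m·K/W
  R'_conv,out = 1/(2πr h) = 1/(2π·0.122·11.2) = 0.1165 m·K/W
ΣR = 5.760×10^-4 + 1.704 + 0.1165 = 1.821 m·K/W
Q' = ΔT/ΣR = (311 °C − 23.8 °C)/1.821 = 158 W/m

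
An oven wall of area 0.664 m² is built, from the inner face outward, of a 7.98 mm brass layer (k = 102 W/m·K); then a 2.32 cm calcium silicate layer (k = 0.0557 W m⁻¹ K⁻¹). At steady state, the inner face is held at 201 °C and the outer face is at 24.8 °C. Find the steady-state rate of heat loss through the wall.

Resistance network (inner→outer):
  R_brass = L/(kA) = 0.00798/(102·0.664) = 1.178×10^-4 K/W
  R_calcium silicate = L/(kA) = 0.0232/(0.0557·0.664) = 0.6273 K/W
ΣR = 1.178×10^-4 + 0.6273 = 0.6274 K/W
Q = ΔT/ΣR = (201 °C − 24.8 °C)/0.6274 = 281 W

Q = 281 W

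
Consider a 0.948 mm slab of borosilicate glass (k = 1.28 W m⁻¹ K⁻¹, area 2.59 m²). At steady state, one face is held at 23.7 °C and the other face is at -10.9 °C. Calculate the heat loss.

Q = kA·ΔT/L = 1.28 × 2.59 × |23.7 °C − -10.9 °C| / 9.48×10^-4 = 1.21×10^5 W

Q = 121 kW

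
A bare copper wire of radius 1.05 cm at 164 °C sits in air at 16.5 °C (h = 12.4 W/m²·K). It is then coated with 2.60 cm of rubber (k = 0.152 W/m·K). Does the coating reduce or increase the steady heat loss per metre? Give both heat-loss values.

Critical radius for a cylinder: r_cr = k/h = 0.0123 m = 1.23 cm.
Outer radius after coating: r₂ = 0.0105 + 0.0260 = 0.0365 m.
r₁ < r_cr < r₂: heat loss rises to a maximum at r_cr then falls. Whether the coating helps depends on whether Q(r₂) has dropped back below Q(r₁).
Bare: R = 1/(2πr₁h) = 1.222 m·K/W; Q = 147.5/1.222 = 121 W/m.
Coated: R = R_cond + R_conv = 1.656 m·K/W; Q = 147.5/1.656 = 89.1 W/m.

reduces: 121 → 89.1 W/m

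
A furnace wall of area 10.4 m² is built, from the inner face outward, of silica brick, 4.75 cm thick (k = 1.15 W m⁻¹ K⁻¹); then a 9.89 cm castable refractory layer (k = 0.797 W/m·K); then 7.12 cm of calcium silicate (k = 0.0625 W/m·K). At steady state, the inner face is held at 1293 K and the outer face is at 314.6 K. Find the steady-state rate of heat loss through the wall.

Treat each layer as a resistance in series:
  R_silica brick = L/(kA) = 0.0475/(1.15·10.4) = 0.003972 K/W
  R_castable refractory = L/(kA) = 0.0989/(0.797·10.4) = 0.01193 K/W
  R_calcium silicate = L/(kA) = 0.0712/(0.0625·10.4) = 0.1095 K/W
ΣR = 0.003972 + 0.01193 + 0.1095 = 0.1254 K/W
Q = ΔT/ΣR = (1293 K − 314.6 K)/0.1254 = 7800 W

Q = 7800 W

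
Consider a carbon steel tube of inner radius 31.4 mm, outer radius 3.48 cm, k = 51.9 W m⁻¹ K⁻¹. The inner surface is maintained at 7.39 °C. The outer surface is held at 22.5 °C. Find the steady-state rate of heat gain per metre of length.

Q' = 47900 W/m

Q' = 2πk·ΔT/ln(r₂/r₁) = 2π × 51.9 × 15.11 / ln(0.0348/0.0314) = 47900 W/m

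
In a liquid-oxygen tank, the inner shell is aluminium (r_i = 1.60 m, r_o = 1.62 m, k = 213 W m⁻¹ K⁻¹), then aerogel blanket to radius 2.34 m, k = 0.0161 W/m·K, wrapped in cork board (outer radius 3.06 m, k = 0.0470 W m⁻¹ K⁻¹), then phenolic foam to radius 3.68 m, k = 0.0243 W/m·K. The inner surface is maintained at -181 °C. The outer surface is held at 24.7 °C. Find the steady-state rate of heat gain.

Q = 160 W

Treat each layer as a resistance in series:
  R_aluminium = (1/1.60 − 1/1.62)/(4πk) = 0.007716/(4π·213) = 2.883×10^-6 K/W
  R_aerogel blanket = (1/1.62 − 1/2.34)/(4πk) = 0.1899/(4π·0.0161) = 0.9388 K/W
  R_cork board = (1/2.34 − 1/3.06)/(4πk) = 0.1006/(4π·0.0470) = 0.1703 K/W
  R_phenolic foam = (1/3.06 − 1/3.68)/(4πk) = 0.05506/(4π·0.0243) = 0.1803 K/W
ΣR = 2.883×10^-6 + 0.9388 + 0.1703 + 0.1803 = 1.289 K/W
Q = ΔT/ΣR = (-181 °C − 24.7 °C)/1.289 = -160 W
(Negative Q ⇒ heat flows inward; heat gain = 160 W.)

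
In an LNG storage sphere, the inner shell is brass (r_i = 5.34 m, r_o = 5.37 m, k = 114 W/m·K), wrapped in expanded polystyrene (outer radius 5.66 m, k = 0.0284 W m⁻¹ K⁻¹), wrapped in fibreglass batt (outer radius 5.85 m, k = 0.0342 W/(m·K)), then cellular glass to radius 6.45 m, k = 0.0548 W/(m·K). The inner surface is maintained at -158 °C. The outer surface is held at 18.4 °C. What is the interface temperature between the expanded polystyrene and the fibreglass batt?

Resistance network (inner→outer):
  R_brass = (1/5.34 − 1/5.37)/(4πk) = 0.001046/(4π·114) = 7.303×10^-7 K/W
  R_expanded polystyrene = (1/5.37 − 1/5.66)/(4πk) = 0.009541/(4π·0.0284) = 0.02673 K/W
  R_fibreglass batt = (1/5.66 − 1/5.85)/(4πk) = 0.005738/(4π·0.0342) = 0.01335 K/W
  R_cellular glass = (1/5.85 − 1/6.45)/(4πk) = 0.01590/(4π·0.0548) = 0.02309 K/W
ΣR = 7.303×10^-7 + 0.02673 + 0.01335 + 0.02309 = 0.06317 K/W
Q = ΔT/ΣR = (-158 °C − 18.4 °C)/0.06317 = -2792 W
From the inner boundary to the expanded polystyrene/fibreglass batt interface, ΣR_partial = 0.02673 K/W.
T_interface = T_in − Q·ΣR_partial = -158 °C − (-2792)(0.02673) = -83.4 °C

T = -83.4 °C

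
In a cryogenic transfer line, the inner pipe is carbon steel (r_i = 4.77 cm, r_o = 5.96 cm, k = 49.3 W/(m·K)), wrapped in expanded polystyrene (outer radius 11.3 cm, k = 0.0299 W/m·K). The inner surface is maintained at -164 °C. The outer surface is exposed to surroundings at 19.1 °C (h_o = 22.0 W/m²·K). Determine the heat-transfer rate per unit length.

Series thermal resistances, inner to outer:
  R'_carbon steel = ln(0.0596/0.0477)/(2πk) = 0.2227/(2π·49.3) = 7.190×10^-4 m·K/W
  R'_expanded polystyrene = ln(0.113/0.0596)/(2πk) = 0.6397/(2π·0.0299) = 3.405 m·K/W
  R'_conv,out = 1/(2πr h) = 1/(2π·0.113·22.0) = 0.06402 m·K/W
ΣR = 7.190×10^-4 + 3.405 + 0.06402 = 3.470 m·K/W
Q' = ΔT/ΣR = (-164 °C − 19.1 °C)/3.470 = -52.8 W/m
(Negative Q' ⇒ heat flows inward; heat gain = 52.8 W/m.)

Q' = 52.8 W/m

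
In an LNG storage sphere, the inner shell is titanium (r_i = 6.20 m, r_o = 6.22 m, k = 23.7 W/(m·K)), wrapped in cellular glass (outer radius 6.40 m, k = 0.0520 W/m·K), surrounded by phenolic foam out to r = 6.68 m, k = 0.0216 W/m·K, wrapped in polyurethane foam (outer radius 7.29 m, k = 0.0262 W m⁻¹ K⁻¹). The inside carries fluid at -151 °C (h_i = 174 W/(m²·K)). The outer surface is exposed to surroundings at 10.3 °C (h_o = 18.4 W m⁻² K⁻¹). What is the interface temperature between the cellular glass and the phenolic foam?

T = -135 °C

Resistance network (inner→outer):
  R_conv,in = 1/(4πr²h) = 1/(4π·6.20²·174) = 1.190×10^-5 K/W
  R_titanium = (1/6.20 − 1/6.22)/(4πk) = 5.186×10^-4/(4π·23.7) = 1.741×10^-6 K/W
  R_cellular glass = (1/6.22 − 1/6.40)/(4πk) = 0.004522/(4π·0.0520) = 0.006920 K/W
  R_phenolic foam = (1/6.40 − 1/6.68)/(4πk) = 0.006549/(4π·0.0216) = 0.02413 K/W
  R_polyurethane foam = (1/6.68 − 1/7.29)/(4πk) = 0.01253/(4π·0.0262) = 0.03805 K/W
  R_conv,out = 1/(4πr²h) = 1/(4π·7.29²·18.4) = 8.138×10^-5 K/W
ΣR = 1.190×10^-5 + 1.741×10^-6 + 0.006920 + 0.02413 + 0.03805 + 8.138×10^-5 = 0.06920 K/W
Q = ΔT/ΣR = (-151 °C − 10.3 °C)/0.06920 = -2331 W
From the inner boundary to the cellular glass/phenolic foam interface, ΣR_partial = 0.006934 K/W.
T_interface = T_in − Q·ΣR_partial = -151 °C − (-2331)(0.006934) = -135 °C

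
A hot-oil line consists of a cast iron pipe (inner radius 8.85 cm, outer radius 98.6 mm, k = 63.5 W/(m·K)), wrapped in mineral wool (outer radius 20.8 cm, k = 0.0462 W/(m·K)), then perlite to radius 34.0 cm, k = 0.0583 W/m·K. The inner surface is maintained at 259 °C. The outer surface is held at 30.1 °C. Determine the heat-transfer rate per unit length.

Q' = 58.5 W/m

Treat each layer as a resistance in series:
  R'_cast iron = ln(0.0986/0.0885)/(2πk) = 0.1081/(2π·63.5) = 2.709×10^-4 m·K/W
  R'_mineral wool = ln(0.208/0.0986)/(2πk) = 0.7465/(2π·0.0462) = 2.572 m·K/W
  R'_perlite = ln(0.340/0.208)/(2πk) = 0.4914/(2π·0.0583) = 1.342 m·K/W
ΣR = 2.709×10^-4 + 2.572 + 1.342 = 3.914 m·K/W
Q' = ΔT/ΣR = (259 °C − 30.1 °C)/3.914 = 58.5 W/m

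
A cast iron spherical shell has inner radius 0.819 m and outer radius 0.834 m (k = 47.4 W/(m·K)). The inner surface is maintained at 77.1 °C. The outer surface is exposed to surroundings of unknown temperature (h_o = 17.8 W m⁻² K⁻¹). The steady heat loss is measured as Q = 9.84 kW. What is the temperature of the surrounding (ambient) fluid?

T_out = 13.5 °C

Sum the resistances:
  R_cast iron = (1/0.819 − 1/0.834)/(4πk) = 0.02196/(4π·47.4) = 3.687×10^-5 K/W
  R_conv,out = 1/(4πr²h) = 1/(4π·0.834²·17.8) = 0.006427 K/W
ΣR = 0.006464 K/W
ΔT = Q·ΣR = 9840 × 0.006464 = 63.61 K
Heat flows outward, so T_out = T_in − ΔT = 77.1 − 63.61 = 13.5 °C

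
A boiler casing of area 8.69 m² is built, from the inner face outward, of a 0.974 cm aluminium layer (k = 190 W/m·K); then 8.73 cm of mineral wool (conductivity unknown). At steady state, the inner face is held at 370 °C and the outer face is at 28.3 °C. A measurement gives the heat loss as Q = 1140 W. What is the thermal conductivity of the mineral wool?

k = 0.0335 W/m·K

ΣR = ΔT/Q = |370 − 28.3|/1140 = 0.2997 K/W
Known resistances:
  R_aluminium = L/(kA) = 0.00974/(190·8.69) = 5.899×10^-6 K/W
R_mineral wool = ΣR − ΣR_known = 0.2997 − 5.899×10^-6 = 0.2997 K/W
L/(kA) = 0.2997 ⇒ k = 0.0873/(0.2997·8.69) = 0.0335 W/m·K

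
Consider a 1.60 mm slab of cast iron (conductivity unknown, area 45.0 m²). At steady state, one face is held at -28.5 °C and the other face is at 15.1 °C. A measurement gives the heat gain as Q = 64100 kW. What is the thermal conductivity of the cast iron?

ΣR = ΔT/Q = |-28.5 − 15.1|/6.41×10^7 = 6.802×10^-7 K/W
L/(kA) = 6.802×10^-7 ⇒ k = 0.00160/(6.802×10^-7·45.0) = 52.3 W/m·K

k = 52.3 W/m·K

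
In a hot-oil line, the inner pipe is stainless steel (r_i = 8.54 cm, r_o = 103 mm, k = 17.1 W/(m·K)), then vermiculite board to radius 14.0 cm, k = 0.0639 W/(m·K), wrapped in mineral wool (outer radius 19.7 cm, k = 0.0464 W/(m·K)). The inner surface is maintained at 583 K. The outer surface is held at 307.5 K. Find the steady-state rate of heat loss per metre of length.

Q' = 142 W/m

Treat each layer as a resistance in series:
  R'_stainless steel = ln(0.103/0.0854)/(2πk) = 0.1874/(2π·17.1) = 0.001744 m·K/W
  R'_vermiculite board = ln(0.140/0.103)/(2πk) = 0.3069/(2π·0.0639) = 0.7644 m·K/W
  R'_mineral wool = ln(0.197/0.140)/(2πk) = 0.3416/(2π·0.0464) = 1.172 m·K/W
ΣR = 0.001744 + 0.7644 + 1.172 = 1.938 m·K/W
Q' = ΔT/ΣR = (583 K − 307.5 K)/1.938 = 142 W/m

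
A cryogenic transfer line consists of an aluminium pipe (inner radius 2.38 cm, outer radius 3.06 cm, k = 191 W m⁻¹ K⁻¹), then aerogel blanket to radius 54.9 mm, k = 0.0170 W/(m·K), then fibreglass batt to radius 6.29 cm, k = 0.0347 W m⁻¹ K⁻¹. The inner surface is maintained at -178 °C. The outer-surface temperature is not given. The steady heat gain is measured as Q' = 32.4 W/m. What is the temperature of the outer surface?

Sum the resistances:
  R'_aluminium = ln(0.0306/0.0238)/(2πk) = 0.2513/(2π·191) = 2.094×10^-4 m·K/W
  R'_aerogel blanket = ln(0.0549/0.0306)/(2πk) = 0.5845/(2π·0.0170) = 5.472 m·K/W
  R'_fibreglass batt = ln(0.0629/0.0549)/(2πk) = 0.1360/(2π·0.0347) = 0.6239 m·K/W
ΣR = 6.096 m·K/W
ΔT = Q'·ΣR = 32.4 × 6.096 = 197.5 K
Heat flows inward, so T_out = T_in + ΔT = -178 + 197.5 = 19.5 °C

T_out = 19.5 °C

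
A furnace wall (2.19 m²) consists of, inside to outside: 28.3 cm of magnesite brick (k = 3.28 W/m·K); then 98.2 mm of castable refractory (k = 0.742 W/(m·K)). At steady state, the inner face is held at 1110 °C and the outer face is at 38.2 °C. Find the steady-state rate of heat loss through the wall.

Q = 10700 W

Series thermal resistances, inner to outer:
  R_magnesite brick = L/(kA) = 0.283/(3.28·2.19) = 0.03940 K/W
  R_castable refractory = L/(kA) = 0.0982/(0.742·2.19) = 0.06043 K/W
ΣR = 0.03940 + 0.06043 = 0.09983 K/W
Q = ΔT/ΣR = (1110 °C − 38.2 °C)/0.09983 = 10700 W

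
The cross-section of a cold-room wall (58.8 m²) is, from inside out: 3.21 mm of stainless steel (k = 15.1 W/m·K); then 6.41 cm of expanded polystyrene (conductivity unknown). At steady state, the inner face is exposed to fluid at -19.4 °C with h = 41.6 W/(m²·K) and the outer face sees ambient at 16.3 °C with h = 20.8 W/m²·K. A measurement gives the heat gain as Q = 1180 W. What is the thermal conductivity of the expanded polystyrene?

ΣR = ΔT/Q = |-19.4 − 16.3|/1180 = 0.03025 K/W
Known resistances:
  R_conv,in = 1/(hA) = 1/(41.6·58.8) = 4.088×10^-4 K/W
  R_stainless steel = L/(kA) = 0.00321/(15.1·58.8) = 3.615×10^-6 K/W
  R_conv,out = 1/(hA) = 1/(20.8·58.8) = 8.176×10^-4 K/W
R_expanded polystyrene = ΣR − ΣR_known = 0.03025 − 0.001230 = 0.02902 K/W
L/(kA) = 0.02902 ⇒ k = 0.0641/(0.02902·58.8) = 0.0376 W/m·K

k = 0.0376 W/m·K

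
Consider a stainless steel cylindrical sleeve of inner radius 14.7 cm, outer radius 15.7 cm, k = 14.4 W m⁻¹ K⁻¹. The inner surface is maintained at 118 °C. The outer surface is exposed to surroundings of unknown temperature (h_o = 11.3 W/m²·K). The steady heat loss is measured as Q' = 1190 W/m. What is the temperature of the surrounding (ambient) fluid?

Sum the resistances:
  R'_stainless steel = ln(0.157/0.147)/(2πk) = 0.06581/(2π·14.4) = 7.274×10^-4 m·K/W
  R'_conv,out = 1/(2πr h) = 1/(2π·0.157·11.3) = 0.08971 m·K/W
ΣR = 0.09044 m·K/W
ΔT = Q'·ΣR = 1190 × 0.09044 = 107.6 K
Heat flows outward, so T_out = T_in − ΔT = 118 − 107.6 = 10.4 °C

T_out = 10.4 °C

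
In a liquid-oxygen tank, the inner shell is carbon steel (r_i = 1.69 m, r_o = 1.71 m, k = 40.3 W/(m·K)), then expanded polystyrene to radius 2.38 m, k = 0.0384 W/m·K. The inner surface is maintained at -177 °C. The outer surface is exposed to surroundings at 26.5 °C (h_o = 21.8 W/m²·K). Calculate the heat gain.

Q = 595 W

Series thermal resistances, inner to outer:
  R_carbon steel = (1/1.69 − 1/1.71)/(4πk) = 0.006921/(4π·40.3) = 1.367×10^-5 K/W
  R_expanded polystyrene = (1/1.71 − 1/2.38)/(4πk) = 0.1646/(4π·0.0384) = 0.3412 K/W
  R_conv,out = 1/(4πr²h) = 1/(4π·2.38²·21.8) = 6.444×10^-4 K/W
ΣR = 1.367×10^-5 + 0.3412 + 6.444×10^-4 = 0.3419 K/W
Q = ΔT/ΣR = (-177 °C − 26.5 °C)/0.3419 = -595 W
(Negative Q ⇒ heat flows inward; heat gain = 595 W.)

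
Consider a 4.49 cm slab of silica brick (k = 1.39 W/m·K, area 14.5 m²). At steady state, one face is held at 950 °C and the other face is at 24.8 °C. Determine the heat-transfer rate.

Q = 4.15×10^5 W

Q = kA·ΔT/L = 1.39 × 14.5 × |950 °C − 24.8 °C| / 0.0449 = 4.15×10^5 W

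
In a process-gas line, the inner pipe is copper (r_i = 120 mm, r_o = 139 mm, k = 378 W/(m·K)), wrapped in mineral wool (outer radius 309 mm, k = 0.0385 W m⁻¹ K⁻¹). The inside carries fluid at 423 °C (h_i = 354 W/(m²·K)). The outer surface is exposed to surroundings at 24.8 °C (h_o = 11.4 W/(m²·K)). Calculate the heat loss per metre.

Q' = 119 W/m

Resistance network (inner→outer):
  R'_conv,in = 1/(2πr h) = 1/(2π·0.120·354) = 0.003747 m·K/W
  R'_copper = ln(0.139/0.120)/(2πk) = 0.1470/(2π·378) = 6.189×10^-5 m·K/W
  R'_mineral wool = ln(0.309/0.139)/(2πk) = 0.7989/(2π·0.0385) = 3.302 m·K/W
  R'_conv,out = 1/(2πr h) = 1/(2π·0.309·11.4) = 0.04518 m·K/W
ΣR = 0.003747 + 6.189×10^-5 + 3.302 + 0.04518 = 3.351 m·K/W
Q' = ΔT/ΣR = (423 °C − 24.8 °C)/3.351 = 119 W/m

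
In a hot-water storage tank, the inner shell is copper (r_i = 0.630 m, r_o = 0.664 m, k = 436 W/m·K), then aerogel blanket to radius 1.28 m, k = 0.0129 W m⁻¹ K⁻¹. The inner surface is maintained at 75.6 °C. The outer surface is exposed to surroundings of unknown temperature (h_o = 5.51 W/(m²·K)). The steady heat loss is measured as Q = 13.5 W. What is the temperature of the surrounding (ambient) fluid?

Sum the resistances:
  R_copper = (1/0.630 − 1/0.664)/(4πk) = 0.08128/(4π·436) = 1.483×10^-5 K/W
  R_aerogel blanket = (1/0.664 − 1/1.28)/(4πk) = 0.7248/(4π·0.0129) = 4.471 K/W
  R_conv,out = 1/(4πr²h) = 1/(4π·1.28²·5.51) = 0.008815 K/W
ΣR = 4.480 K/W
ΔT = Q·ΣR = 13.5 × 4.480 = 60.48 K
Heat flows outward, so T_out = T_in − ΔT = 75.6 − 60.48 = 15.1 °C

T_out = 15.1 °C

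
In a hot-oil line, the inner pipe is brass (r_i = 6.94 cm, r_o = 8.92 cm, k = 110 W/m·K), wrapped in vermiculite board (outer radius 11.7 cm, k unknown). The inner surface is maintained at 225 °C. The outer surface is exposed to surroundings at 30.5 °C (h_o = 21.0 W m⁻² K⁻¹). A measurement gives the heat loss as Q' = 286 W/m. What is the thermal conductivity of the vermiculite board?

ΣR = ΔT/Q' = |225 − 30.5|/286 = 0.6801 m·K/W
Known resistances:
  R'_brass = ln(0.0892/0.0694)/(2πk) = 0.2510/(2π·110) = 3.632×10^-4 m·K/W
  R'_conv,out = 1/(2πr h) = 1/(2π·0.117·21.0) = 0.06478 m·K/W
R_vermiculite board = ΣR − ΣR_known = 0.6801 − 0.06514 = 0.6150 m·K/W
ln(r₂/r₁)/(2πk) = 0.6150 ⇒ k = 0.2713/(2π·0.6150) = 0.0702 W/m·K

k = 0.0702 W/m·K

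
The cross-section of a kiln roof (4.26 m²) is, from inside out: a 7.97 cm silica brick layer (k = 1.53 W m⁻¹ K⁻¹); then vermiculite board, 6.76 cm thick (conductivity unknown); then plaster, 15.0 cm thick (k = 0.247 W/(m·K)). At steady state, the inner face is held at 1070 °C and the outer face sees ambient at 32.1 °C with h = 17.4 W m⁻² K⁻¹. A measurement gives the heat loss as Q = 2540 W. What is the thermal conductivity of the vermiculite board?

ΣR = ΔT/Q = |1070 − 32.1|/2540 = 0.4086 K/W
Known resistances:
  R_silica brick = L/(kA) = 0.0797/(1.53·4.26) = 0.01223 K/W
  R_plaster = L/(kA) = 0.150/(0.247·4.26) = 0.1426 K/W
  R_conv,out = 1/(hA) = 1/(17.4·4.26) = 0.01349 K/W
R_vermiculite board = ΣR − ΣR_known = 0.4086 − 0.1683 = 0.2403 K/W
L/(kA) = 0.2403 ⇒ k = 0.0676/(0.2403·4.26) = 0.0660 W/m·K

k = 0.0660 W/m·K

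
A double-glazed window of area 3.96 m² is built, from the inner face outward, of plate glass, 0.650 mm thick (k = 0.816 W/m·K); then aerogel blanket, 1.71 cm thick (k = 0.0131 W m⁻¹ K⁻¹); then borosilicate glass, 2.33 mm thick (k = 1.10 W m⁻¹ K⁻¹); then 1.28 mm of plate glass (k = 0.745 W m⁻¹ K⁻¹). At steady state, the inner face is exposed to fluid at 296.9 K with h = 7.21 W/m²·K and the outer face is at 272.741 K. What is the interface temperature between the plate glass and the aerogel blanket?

Treat each layer as a resistance in series:
  R_conv,in = 1/(hA) = 1/(7.21·3.96) = 0.03502 K/W
  R_plate glass = L/(kA) = 6.50×10^-4/(0.816·3.96) = 2.012×10^-4 K/W
  R_aerogel blanket = L/(kA) = 0.0171/(0.0131·3.96) = 0.3296 K/W
  R_borosilicate glass = L/(kA) = 0.00233/(1.10·3.96) = 5.349×10^-4 K/W
  R_plate glass = L/(kA) = 0.00128/(0.745·3.96) = 4.339×10^-4 K/W
ΣR = 0.03502 + 2.012×10^-4 + 0.3296 + 5.349×10^-4 + 4.339×10^-4 = 0.3658 K/W
Q = ΔT/ΣR = (296.9 K − 272.741 K)/0.3658 = 66.04 W
From the inner boundary to the plate glass/aerogel blanket interface, ΣR_partial = 0.03522 K/W.
T_interface = T_in − Q·ΣR_partial = 296.9 K − (66.04)(0.03522) = 294.6 K

T = 294.6 K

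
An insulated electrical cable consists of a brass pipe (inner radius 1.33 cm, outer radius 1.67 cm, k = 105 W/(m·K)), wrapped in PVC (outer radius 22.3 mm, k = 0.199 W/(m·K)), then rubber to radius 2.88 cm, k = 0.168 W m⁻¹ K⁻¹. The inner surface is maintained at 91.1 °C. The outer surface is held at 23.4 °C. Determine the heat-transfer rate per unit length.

Q' = 143 W/m

Treat each layer as a resistance in series:
  R'_brass = ln(0.0167/0.0133)/(2πk) = 0.2276/(2π·105) = 3.451×10^-4 m·K/W
  R'_PVC = ln(0.0223/0.0167)/(2πk) = 0.2892/(2π·0.199) = 0.2313 m·K/W
  R'_rubber = ln(0.0288/0.0223)/(2πk) = 0.2558/(2π·0.168) = 0.2423 m·K/W
ΣR = 3.451×10^-4 + 0.2313 + 0.2423 = 0.4739 m·K/W
Q' = ΔT/ΣR = (91.1 °C − 23.4 °C)/0.4739 = 143 W/m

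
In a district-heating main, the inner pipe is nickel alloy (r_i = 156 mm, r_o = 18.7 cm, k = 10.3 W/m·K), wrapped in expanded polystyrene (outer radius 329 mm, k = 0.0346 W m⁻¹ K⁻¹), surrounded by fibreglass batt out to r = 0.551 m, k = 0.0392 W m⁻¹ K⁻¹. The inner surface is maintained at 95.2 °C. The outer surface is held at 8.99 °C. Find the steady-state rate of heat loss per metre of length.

Series thermal resistances, inner to outer:
  R'_nickel alloy = ln(0.187/0.156)/(2πk) = 0.1813/(2π·10.3) = 0.002801 m·K/W
  R'_expanded polystyrene = ln(0.329/0.187)/(2πk) = 0.5649/(2π·0.0346) = 2.599 m·K/W
  R'_fibreglass batt = ln(0.551/0.329)/(2πk) = 0.5157/(2π·0.0392) = 2.094 m·K/W
ΣR = 0.002801 + 2.599 + 2.094 = 4.696 m·K/W
Q' = ΔT/ΣR = (95.2 °C − 8.99 °C)/4.696 = 18.4 W/m

Q' = 18.4 W/m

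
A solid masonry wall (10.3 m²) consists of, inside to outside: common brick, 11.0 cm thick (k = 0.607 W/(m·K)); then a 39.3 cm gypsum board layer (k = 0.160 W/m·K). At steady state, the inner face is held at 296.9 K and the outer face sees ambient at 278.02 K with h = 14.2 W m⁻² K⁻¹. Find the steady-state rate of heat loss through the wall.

Treat each layer as a resistance in series:
  R_common brick = L/(kA) = 0.110/(0.607·10.3) = 0.01759 K/W
  R_gypsum board = L/(kA) = 0.393/(0.160·10.3) = 0.2385 K/W
  R_conv,out = 1/(hA) = 1/(14.2·10.3) = 0.006837 K/W
ΣR = 0.01759 + 0.2385 + 0.006837 = 0.2629 K/W
Q = ΔT/ΣR = (296.9 K − 278.02 K)/0.2629 = 71.8 W

Q = 71.8 W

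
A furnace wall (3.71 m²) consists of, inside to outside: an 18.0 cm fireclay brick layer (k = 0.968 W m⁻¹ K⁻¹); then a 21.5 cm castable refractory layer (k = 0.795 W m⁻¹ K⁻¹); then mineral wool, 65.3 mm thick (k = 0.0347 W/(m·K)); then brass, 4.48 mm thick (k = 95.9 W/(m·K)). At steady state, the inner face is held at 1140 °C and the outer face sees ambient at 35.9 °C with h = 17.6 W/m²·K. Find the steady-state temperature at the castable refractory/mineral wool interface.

T = 930 °C

Series thermal resistances, inner to outer:
  R_fireclay brick = L/(kA) = 0.180/(0.968·3.71) = 0.05012 K/W
  R_castable refractory = L/(kA) = 0.215/(0.795·3.71) = 0.07289 K/W
  R_mineral wool = L/(kA) = 0.0653/(0.0347·3.71) = 0.5072 K/W
  R_brass = L/(kA) = 0.00448/(95.9·3.71) = 1.259×10^-5 K/W
  R_conv,out = 1/(hA) = 1/(17.6·3.71) = 0.01531 K/W
ΣR = 0.05012 + 0.07289 + 0.5072 + 1.259×10^-5 + 0.01531 = 0.6455 K/W
Q = ΔT/ΣR = (1140 °C − 35.9 °C)/0.6455 = 1710 W
From the inner boundary to the castable refractory/mineral wool interface, ΣR_partial = 0.1230 K/W.
T_interface = T_in − Q·ΣR_partial = 1140 °C − (1710)(0.1230) = 930 °C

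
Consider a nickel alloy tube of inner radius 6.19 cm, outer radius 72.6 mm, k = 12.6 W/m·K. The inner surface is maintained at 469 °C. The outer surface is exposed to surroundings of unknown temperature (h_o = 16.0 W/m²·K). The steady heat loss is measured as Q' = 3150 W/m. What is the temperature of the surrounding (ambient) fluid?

Sum the resistances:
  R'_nickel alloy = ln(0.0726/0.0619)/(2πk) = 0.1594/(2π·12.6) = 0.002014 m·K/W
  R'_conv,out = 1/(2πr h) = 1/(2π·0.0726·16.0) = 0.1370 m·K/W
ΣR = 0.1390 m·K/W
ΔT = Q'·ΣR = 3150 × 0.1390 = 437.9 K
Heat flows outward, so T_out = T_in − ΔT = 469 − 437.9 = 31.1 °C

T_out = 31.1 °C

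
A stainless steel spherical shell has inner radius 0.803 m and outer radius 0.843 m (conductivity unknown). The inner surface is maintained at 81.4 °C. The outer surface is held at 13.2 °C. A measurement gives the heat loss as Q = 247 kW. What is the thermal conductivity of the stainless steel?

k = 17.0 W/m·K

ΣR = ΔT/Q = |81.4 − 13.2|/2.47×10^5 = 2.761×10^-4 K/W
(1/r₁−1/r₂)/(4πk) = 2.761×10^-4 ⇒ k = 0.05909/(4π·2.761×10^-4) = 17.0 W/m·K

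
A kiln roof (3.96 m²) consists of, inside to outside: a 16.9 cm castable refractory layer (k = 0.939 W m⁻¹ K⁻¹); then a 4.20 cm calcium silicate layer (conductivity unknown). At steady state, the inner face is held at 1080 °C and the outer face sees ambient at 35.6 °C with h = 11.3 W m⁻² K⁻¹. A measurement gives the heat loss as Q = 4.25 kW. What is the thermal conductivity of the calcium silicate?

ΣR = ΔT/Q = |1080 − 35.6|/4250 = 0.2457 K/W
Known resistances:
  R_castable refractory = L/(kA) = 0.169/(0.939·3.96) = 0.04545 K/W
  R_conv,out = 1/(hA) = 1/(11.3·3.96) = 0.02235 K/W
R_calcium silicate = ΣR − ΣR_known = 0.2457 − 0.06780 = 0.1779 K/W
L/(kA) = 0.1779 ⇒ k = 0.0420/(0.1779·3.96) = 0.0596 W/m·K

k = 0.0596 W/m·K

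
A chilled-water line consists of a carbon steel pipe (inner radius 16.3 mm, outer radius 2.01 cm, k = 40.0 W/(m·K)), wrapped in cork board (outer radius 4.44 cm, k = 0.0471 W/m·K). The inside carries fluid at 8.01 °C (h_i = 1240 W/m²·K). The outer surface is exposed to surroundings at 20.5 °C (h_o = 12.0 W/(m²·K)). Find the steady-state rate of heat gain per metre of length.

Q' = 4.18 W/m

Treat each layer as a resistance in series:
  R'_conv,in = 1/(2πr h) = 1/(2π·0.0163·1240) = 0.007874 m·K/W
  R'_carbon steel = ln(0.0201/0.0163)/(2πk) = 0.2096/(2π·40.0) = 8.338×10^-4 m·K/W
  R'_cork board = ln(0.0444/0.0201)/(2πk) = 0.7925/(2π·0.0471) = 2.678 m·K/W
  R'_conv,out = 1/(2πr h) = 1/(2π·0.0444·12.0) = 0.2987 m·K/W
ΣR = 0.007874 + 8.338×10^-4 + 2.678 + 0.2987 = 2.985 m·K/W
Q' = ΔT/ΣR = (8.01 °C − 20.5 °C)/2.985 = -4.18 W/m
(Negative Q' ⇒ heat flows inward; heat gain = 4.18 W/m.)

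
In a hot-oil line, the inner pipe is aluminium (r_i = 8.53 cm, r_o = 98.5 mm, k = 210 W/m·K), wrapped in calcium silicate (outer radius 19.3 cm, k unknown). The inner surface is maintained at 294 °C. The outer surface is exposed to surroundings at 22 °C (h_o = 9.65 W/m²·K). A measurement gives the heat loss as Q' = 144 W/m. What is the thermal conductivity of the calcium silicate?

ΣR = ΔT/Q' = |294 − 22|/144 = 1.889 m·K/W
Known resistances:
  R'_aluminium = ln(0.0985/0.0853)/(2πk) = 0.1439/(2π·210) = 1.090×10^-4 m·K/W
  R'_conv,out = 1/(2πr h) = 1/(2π·0.193·9.65) = 0.08545 m·K/W
R_calcium silicate = ΣR − ΣR_known = 1.889 − 0.08556 = 1.803 m·K/W
ln(r₂/r₁)/(2πk) = 1.803 ⇒ k = 0.6726/(2π·1.803) = 0.0594 W/m·K

k = 0.0594 W/m·K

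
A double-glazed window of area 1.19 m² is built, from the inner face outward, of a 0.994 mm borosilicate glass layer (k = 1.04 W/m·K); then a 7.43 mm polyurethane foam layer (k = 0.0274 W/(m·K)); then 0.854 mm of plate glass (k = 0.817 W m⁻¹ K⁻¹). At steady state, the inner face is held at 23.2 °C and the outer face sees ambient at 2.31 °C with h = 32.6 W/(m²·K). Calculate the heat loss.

Resistance network (inner→outer):
  R_borosilicate glass = L/(kA) = 9.94×10^-4/(1.04·1.19) = 8.032×10^-4 K/W
  R_polyurethane foam = L/(kA) = 0.00743/(0.0274·1.19) = 0.2279 K/W
  R_plate glass = L/(kA) = 8.54×10^-4/(0.817·1.19) = 8.784×10^-4 K/W
  R_conv,out = 1/(hA) = 1/(32.6·1.19) = 0.02578 K/W
ΣR = 8.032×10^-4 + 0.2279 + 8.784×10^-4 + 0.02578 = 0.2554 K/W
Q = ΔT/ΣR = (23.2 °C − 2.31 °C)/0.2554 = 81.8 W

Q = 81.8 W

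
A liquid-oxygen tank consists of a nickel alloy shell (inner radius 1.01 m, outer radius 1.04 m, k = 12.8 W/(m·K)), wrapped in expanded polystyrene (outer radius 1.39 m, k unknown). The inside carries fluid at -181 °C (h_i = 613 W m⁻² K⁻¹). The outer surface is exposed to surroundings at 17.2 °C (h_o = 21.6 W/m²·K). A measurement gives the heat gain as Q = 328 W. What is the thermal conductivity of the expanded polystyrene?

k = 0.0320 W/m·K

ΣR = ΔT/Q = |-181 − 17.2|/328 = 0.6043 K/W
Known resistances:
  R_conv,in = 1/(4πr²h) = 1/(4π·1.01²·613) = 1.273×10^-4 K/W
  R_nickel alloy = (1/1.01 − 1/1.04)/(4πk) = 0.02856/(4π·12.8) = 1.776×10^-4 K/W
  R_conv,out = 1/(4πr²h) = 1/(4π·1.39²·21.6) = 0.001907 K/W
R_expanded polystyrene = ΣR − ΣR_known = 0.6043 − 0.002212 = 0.6021 K/W
(1/r₁−1/r₂)/(4πk) = 0.6021 ⇒ k = 0.2421/(4π·0.6021) = 0.0320 W/m·K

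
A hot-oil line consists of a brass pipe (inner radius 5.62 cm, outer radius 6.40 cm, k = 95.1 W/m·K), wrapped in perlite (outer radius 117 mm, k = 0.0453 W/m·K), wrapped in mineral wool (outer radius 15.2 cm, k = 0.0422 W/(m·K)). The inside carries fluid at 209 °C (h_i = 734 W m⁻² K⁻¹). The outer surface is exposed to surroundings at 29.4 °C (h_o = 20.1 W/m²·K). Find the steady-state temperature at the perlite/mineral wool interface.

Series thermal resistances, inner to outer:
  R'_conv,in = 1/(2πr h) = 1/(2π·0.0562·734) = 0.003858 m·K/W
  R'_brass = ln(0.0640/0.0562)/(2πk) = 0.1300/(2π·95.1) = 2.175×10^-4 m·K/W
  R'_perlite = ln(0.117/0.0640)/(2πk) = 0.6033/(2π·0.0453) = 2.120 m·K/W
  R'_mineral wool = ln(0.152/0.117)/(2πk) = 0.2617/(2π·0.0422) = 0.9870 m·K/W
  R'_conv,out = 1/(2πr h) = 1/(2π·0.152·20.1) = 0.05209 m·K/W
ΣR = 0.003858 + 2.175×10^-4 + 2.120 + 0.9870 + 0.05209 = 3.163 m·K/W
Q' = ΔT/ΣR = (209 °C − 29.4 °C)/3.163 = 56.78 W/m
From the inner boundary to the perlite/mineral wool interface, ΣR_partial = 2.124 m·K/W.
T_interface = T_in − Q'·ΣR_partial = 209 °C − (56.78)(2.124) = 88.4 °C

T = 88.4 °C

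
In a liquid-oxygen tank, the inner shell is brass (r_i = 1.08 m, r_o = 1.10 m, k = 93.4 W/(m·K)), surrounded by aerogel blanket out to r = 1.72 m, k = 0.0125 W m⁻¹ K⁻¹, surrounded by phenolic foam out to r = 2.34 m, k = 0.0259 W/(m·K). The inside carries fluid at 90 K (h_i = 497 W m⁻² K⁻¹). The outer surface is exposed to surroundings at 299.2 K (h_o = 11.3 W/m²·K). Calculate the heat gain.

Q = 81.7 W

Treat each layer as a resistance in series:
  R_conv,in = 1/(4πr²h) = 1/(4π·1.08²·497) = 1.373×10^-4 K/W
  R_brass = (1/1.08 − 1/1.10)/(4πk) = 0.01684/(4π·93.4) = 1.434×10^-5 K/W
  R_aerogel blanket = (1/1.10 − 1/1.72)/(4πk) = 0.3277/(4π·0.0125) = 2.086 K/W
  R_phenolic foam = (1/1.72 − 1/2.34)/(4πk) = 0.1540/(4π·0.0259) = 0.4733 K/W
  R_conv,out = 1/(4πr²h) = 1/(4π·2.34²·11.3) = 0.001286 K/W
ΣR = 1.373×10^-4 + 1.434×10^-5 + 2.086 + 0.4733 + 0.001286 = 2.561 K/W
Q = ΔT/ΣR = (90 K − 299.2 K)/2.561 = -81.7 W
(Negative Q ⇒ heat flows inward; heat gain = 81.7 W.)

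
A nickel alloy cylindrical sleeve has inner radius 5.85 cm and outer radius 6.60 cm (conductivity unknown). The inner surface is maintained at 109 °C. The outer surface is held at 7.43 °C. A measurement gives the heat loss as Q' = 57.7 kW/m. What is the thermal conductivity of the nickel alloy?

ΣR = ΔT/Q' = |109 − 7.43|/57700 = 0.001760 m·K/W
ln(r₂/r₁)/(2πk) = 0.001760 ⇒ k = 0.1206/(2π·0.001760) = 10.9 W/m·K

k = 10.9 W/m·K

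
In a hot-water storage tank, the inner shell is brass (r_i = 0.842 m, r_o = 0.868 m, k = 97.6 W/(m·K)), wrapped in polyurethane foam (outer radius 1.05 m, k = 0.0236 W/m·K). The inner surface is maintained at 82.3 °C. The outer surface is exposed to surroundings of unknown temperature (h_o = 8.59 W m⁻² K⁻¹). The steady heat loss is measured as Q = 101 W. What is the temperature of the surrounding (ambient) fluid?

Sum the resistances:
  R_brass = (1/0.842 − 1/0.868)/(4πk) = 0.03557/(4π·97.6) = 2.901×10^-5 K/W
  R_polyurethane foam = (1/0.868 − 1/1.05)/(4πk) = 0.1997/(4π·0.0236) = 0.6733 K/W
  R_conv,out = 1/(4πr²h) = 1/(4π·1.05²·8.59) = 0.008403 K/W
ΣR = 0.6818 K/W
ΔT = Q·ΣR = 101 × 0.6818 = 68.86 K
Heat flows outward, so T_out = T_in − ΔT = 82.3 − 68.86 = 13.4 °C

T_out = 13.4 °C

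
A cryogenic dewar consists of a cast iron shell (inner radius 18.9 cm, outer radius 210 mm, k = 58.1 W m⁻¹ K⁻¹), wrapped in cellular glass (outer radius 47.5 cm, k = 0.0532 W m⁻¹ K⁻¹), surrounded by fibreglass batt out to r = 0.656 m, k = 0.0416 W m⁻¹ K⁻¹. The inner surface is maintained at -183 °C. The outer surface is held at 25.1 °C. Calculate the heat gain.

Series thermal resistances, inner to outer:
  R_cast iron = (1/0.189 − 1/0.210)/(4πk) = 0.5291/(4π·58.1) = 7.247×10^-4 K/W
  R_cellular glass = (1/0.210 − 1/0.475)/(4πk) = 2.657/(4π·0.0532) = 3.974 K/W
  R_fibreglass batt = (1/0.475 − 1/0.656)/(4πk) = 0.5809/(4π·0.0416) = 1.111 K/W
ΣR = 7.247×10^-4 + 3.974 + 1.111 = 5.086 K/W
Q = ΔT/ΣR = (-183 °C − 25.1 °C)/5.086 = -40.9 W
(Negative Q ⇒ heat flows inward; heat gain = 40.9 W.)

Q = 40.9 W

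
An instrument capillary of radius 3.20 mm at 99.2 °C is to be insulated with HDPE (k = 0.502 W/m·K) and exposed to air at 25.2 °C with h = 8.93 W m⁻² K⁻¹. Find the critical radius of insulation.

For a cylinder, r_cr = k_ins/h = 0.502/8.93 = 0.0562 m = 5.62 cm

r_cr = 5.62 cm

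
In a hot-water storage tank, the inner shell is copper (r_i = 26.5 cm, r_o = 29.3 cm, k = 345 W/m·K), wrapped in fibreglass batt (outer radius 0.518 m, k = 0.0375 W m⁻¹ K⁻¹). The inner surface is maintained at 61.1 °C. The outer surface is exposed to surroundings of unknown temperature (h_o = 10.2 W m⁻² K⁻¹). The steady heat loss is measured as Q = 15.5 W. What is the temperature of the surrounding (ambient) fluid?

Sum the resistances:
  R_copper = (1/0.265 − 1/0.293)/(4πk) = 0.3606/(4π·345) = 8.318×10^-5 K/W
  R_fibreglass batt = (1/0.293 − 1/0.518)/(4πk) = 1.482/(4π·0.0375) = 3.146 K/W
  R_conv,out = 1/(4πr²h) = 1/(4π·0.518²·10.2) = 0.02908 K/W
ΣR = 3.175 K/W
ΔT = Q·ΣR = 15.5 × 3.175 = 49.21 K
Heat flows outward, so T_out = T_in − ΔT = 61.1 − 49.21 = 11.9 °C

T_out = 11.9 °C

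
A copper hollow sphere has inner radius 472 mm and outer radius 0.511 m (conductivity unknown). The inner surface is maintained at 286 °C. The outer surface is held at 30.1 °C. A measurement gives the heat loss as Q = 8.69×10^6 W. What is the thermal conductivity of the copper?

k = 437 W/m·K

ΣR = ΔT/Q = |286 − 30.1|/8.69×10^6 = 2.945×10^-5 K/W
(1/r₁−1/r₂)/(4πk) = 2.945×10^-5 ⇒ k = 0.1617/(4π·2.945×10^-5) = 437 W/m·K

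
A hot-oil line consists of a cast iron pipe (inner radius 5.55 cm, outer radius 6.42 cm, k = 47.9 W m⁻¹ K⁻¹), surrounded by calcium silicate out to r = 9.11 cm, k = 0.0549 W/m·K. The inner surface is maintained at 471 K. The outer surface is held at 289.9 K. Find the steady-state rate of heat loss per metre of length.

Treat each layer as a resistance in series:
  R'_cast iron = ln(0.0642/0.0555)/(2πk) = 0.1456/(2π·47.9) = 4.838×10^-4 m·K/W
  R'_calcium silicate = ln(0.0911/0.0642)/(2πk) = 0.3500/(2π·0.0549) = 1.015 m·K/W
ΣR = 4.838×10^-4 + 1.015 = 1.015 m·K/W
Q' = ΔT/ΣR = (471 K − 289.9 K)/1.015 = 178 W/m

Q' = 178 W/m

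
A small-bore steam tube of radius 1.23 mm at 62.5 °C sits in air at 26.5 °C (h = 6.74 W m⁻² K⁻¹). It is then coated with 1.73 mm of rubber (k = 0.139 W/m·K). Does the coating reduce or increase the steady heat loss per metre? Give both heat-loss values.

Critical radius for a cylinder: r_cr = k/h = 0.0206 m = 2.06 cm.
Outer radius after coating: r₂ = 0.00123 + 0.00173 = 0.00296 m.
Since r₁ < r_cr and r₂ ≤ r_cr, the coating moves toward the maximum at r_cr — heat loss rises.
Bare: R = 1/(2πr₁h) = 19.20 m·K/W; Q = 36/19.20 = 1.88 W/m.
Coated: R = R_cond + R_conv = 8.983 m·K/W; Q = 36/8.983 = 4.01 W/m.

increases: 1.88 → 4.01 W/m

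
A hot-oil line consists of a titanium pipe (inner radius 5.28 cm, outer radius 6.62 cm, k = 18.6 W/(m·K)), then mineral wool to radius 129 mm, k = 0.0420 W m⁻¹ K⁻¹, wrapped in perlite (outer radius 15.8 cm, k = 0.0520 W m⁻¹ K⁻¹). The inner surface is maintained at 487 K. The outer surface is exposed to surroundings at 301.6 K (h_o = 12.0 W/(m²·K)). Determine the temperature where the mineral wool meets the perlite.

T = 342.0 K

Resistance network (inner→outer):
  R'_titanium = ln(0.0662/0.0528)/(2πk) = 0.2262/(2π·18.6) = 0.001935 m·K/W
  R'_mineral wool = ln(0.129/0.0662)/(2πk) = 0.6671/(2π·0.0420) = 2.528 m·K/W
  R'_perlite = ln(0.158/0.129)/(2πk) = 0.2028/(2π·0.0520) = 0.6207 m·K/W
  R'_conv,out = 1/(2πr h) = 1/(2π·0.158·12.0) = 0.08394 m·K/W
ΣR = 0.001935 + 2.528 + 0.6207 + 0.08394 = 3.235 m·K/W
Q' = ΔT/ΣR = (487 K − 301.6 K)/3.235 = 57.31 W/m
From the inner boundary to the mineral wool/perlite interface, ΣR_partial = 2.530 m·K/W.
T_interface = T_in − Q'·ΣR_partial = 487 K − (57.31)(2.530) = 342.0 K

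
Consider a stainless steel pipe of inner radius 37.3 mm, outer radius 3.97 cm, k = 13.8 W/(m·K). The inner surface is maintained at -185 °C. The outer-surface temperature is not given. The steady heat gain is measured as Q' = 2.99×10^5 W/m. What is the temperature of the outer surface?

Sum the resistances:
  R'_stainless steel = ln(0.0397/0.0373)/(2πk) = 0.06236/(2π·13.8) = 7.192×10^-4 m·K/W
ΣR = 7.192×10^-4 m·K/W
ΔT = Q'·ΣR = 2.99×10^5 × 7.192×10^-4 = 215.0 K
Heat flows inward, so T_out = T_in + ΔT = -185 + 215.0 = 30.0 °C

T_out = 30.0 °C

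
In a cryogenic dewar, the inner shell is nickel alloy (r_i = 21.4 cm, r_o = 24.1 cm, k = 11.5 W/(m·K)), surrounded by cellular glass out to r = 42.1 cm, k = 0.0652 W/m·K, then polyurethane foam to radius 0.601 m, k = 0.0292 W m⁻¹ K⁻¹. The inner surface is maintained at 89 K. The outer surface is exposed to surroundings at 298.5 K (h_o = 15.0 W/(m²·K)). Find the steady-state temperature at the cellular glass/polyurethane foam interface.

Series thermal resistances, inner to outer:
  R_nickel alloy = (1/0.214 − 1/0.241)/(4πk) = 0.5235/(4π·11.5) = 0.003623 K/W
  R_cellular glass = (1/0.241 − 1/0.421)/(4πk) = 1.774/(4π·0.0652) = 2.165 K/W
  R_polyurethane foam = (1/0.421 − 1/0.601)/(4πk) = 0.7114/(4π·0.0292) = 1.939 K/W
  R_conv,out = 1/(4πr²h) = 1/(4π·0.601²·15.0) = 0.01469 K/W
ΣR = 0.003623 + 2.165 + 1.939 + 0.01469 = 4.122 K/W
Q = ΔT/ΣR = (89 K − 298.5 K)/4.122 = -50.82 W
From the inner boundary to the cellular glass/polyurethane foam interface, ΣR_partial = 2.169 K/W.
T_interface = T_in − Q·ΣR_partial = 89 K − (-50.82)(2.169) = 199.2 K

T = 199.2 K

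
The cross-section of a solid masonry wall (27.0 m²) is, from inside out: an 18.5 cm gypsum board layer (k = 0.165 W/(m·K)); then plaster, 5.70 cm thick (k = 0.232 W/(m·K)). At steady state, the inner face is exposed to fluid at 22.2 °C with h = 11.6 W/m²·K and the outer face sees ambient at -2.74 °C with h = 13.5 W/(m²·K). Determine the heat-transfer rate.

Q = 441 W

Treat each layer as a resistance in series:
  R_conv,in = 1/(hA) = 1/(11.6·27.0) = 0.003193 K/W
  R_gypsum board = L/(kA) = 0.185/(0.165·27.0) = 0.04153 K/W
  R_plaster = L/(kA) = 0.0570/(0.232·27.0) = 0.009100 K/W
  R_conv,out = 1/(hA) = 1/(13.5·27.0) = 0.002743 K/W
ΣR = 0.003193 + 0.04153 + 0.009100 + 0.002743 = 0.05657 K/W
Q = ΔT/ΣR = (22.2 °C − -2.74 °C)/0.05657 = 441 W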